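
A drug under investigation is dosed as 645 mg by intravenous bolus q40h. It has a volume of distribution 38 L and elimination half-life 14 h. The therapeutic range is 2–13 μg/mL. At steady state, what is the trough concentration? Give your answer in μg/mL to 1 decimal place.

2.7 μg/mL

Over one 40-h interval, 40/14 ≈ 2.8571 half-lives elapse, leaving f ≈ 0.1380 of each dose.
Each bolus raises the concentration by D/Vd = 645/38 ≈ 16.974 μg/mL.
Steady-state trough Cmin,ss = C₀·f/(1−f) ≈ 16.974 × 0.1380/0.8620 ≈ 2.717 μg/mL.
Trough 2.7 μg/mL vs MEC 2 μg/mL: adequate.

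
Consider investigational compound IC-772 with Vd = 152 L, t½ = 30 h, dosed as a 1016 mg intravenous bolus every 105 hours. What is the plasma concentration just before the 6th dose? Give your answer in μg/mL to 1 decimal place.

f = (1/2)^(τ/t½) = (1/2)^(105/30) ≈ 0.0884.
C₀ = D/Vd = 1016/152 ≈ 6.684 μg/mL.
Before the 6th dose, 5 doses have been given. Superposition: Cmin = C₀·(f + f² + … + f^5).
≈ 6.684 × (0.0884 + 0.0078 + 0.0007 + 0.0001 + 0.0000) ≈ 6.684 × 0.0970 ≈ 0.648 μg/mL.

0.6 μg/mL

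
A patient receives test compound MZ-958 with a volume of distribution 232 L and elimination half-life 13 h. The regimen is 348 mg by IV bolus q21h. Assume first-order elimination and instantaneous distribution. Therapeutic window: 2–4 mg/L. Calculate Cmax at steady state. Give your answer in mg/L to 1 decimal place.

2.2 mg/L

Over one 21-h interval, 21/13 ≈ 1.6154 half-lives elapse, leaving f ≈ 0.3264 of each dose.
Accumulation ratio R = 1/(1 − f) ≈ 1/0.6736 ≈ 1.4846.
Each bolus raises the concentration by D/Vd = 348/232 ≈ 1.500 mg/L.
Steady-state peak Cmax,ss = C₀·R ≈ 1.500 × 1.4846 ≈ 2.227 mg/L.
Peak 2.2 mg/L vs MTC 4 mg/L: below toxic threshold.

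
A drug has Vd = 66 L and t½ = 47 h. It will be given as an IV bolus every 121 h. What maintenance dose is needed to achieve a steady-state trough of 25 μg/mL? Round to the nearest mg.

8178 mg

τ/t½ = 121/47 ≈ 2.5745, so f = (1/2)^(121/47) ≈ 0.167883.
Cmin,ss = (D/Vd)·f/(1−f), so D = Cmin,ss·Vd·(1−f)/f.
D = 25 × 66 × (1−f)/f ≈ 25 × 66 × 4.95653 ≈ 8178.27 mg.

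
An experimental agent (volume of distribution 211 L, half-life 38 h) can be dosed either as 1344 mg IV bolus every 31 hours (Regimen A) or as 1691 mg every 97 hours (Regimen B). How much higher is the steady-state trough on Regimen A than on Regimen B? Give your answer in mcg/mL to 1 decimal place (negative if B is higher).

6.7 mcg/mL

Regimen A: f = (1/2)^(31/38) ≈ 0.5681; Cmin,ss = (1344/211)·f/(1−f) ≈ 8.378 mcg/mL.
Regimen B: f = (1/2)^(97/38) ≈ 0.1704; Cmin,ss = (1691/211)·f/(1−f) ≈ 1.646 mcg/mL.
Difference ≈ 8.378 − 1.646 ≈ 6.732 mcg/mL.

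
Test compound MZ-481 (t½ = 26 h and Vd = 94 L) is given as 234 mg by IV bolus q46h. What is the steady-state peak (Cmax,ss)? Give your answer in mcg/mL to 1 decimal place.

3.5 mcg/mL

Over one 46-h interval, 46/26 ≈ 1.7692 half-lives elapse, leaving f ≈ 0.2934 of each dose.
Accumulation ratio R = 1/(1 − f) ≈ 1/0.7066 ≈ 1.4152.
Single-dose peak C₀ = D/Vd = 234/94 ≈ 2.489 mcg/mL.
Cmax,ss = C₀/(1 − f) ≈ 2.489/0.7066 ≈ 3.523 mcg/mL.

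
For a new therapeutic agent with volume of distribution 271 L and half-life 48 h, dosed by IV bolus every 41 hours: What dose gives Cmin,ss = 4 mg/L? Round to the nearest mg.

τ/t½ = 41/48 ≈ 0.85417, so f = (1/2)^(41/48) ≈ 0.553185.
Cmin,ss = (D/Vd)·f/(1−f), so D = Cmin,ss·Vd·(1−f)/f.
D = 4 × 271 × (1−f)/f ≈ 4 × 271 × 0.80771 ≈ 875.56 mg.

876 mg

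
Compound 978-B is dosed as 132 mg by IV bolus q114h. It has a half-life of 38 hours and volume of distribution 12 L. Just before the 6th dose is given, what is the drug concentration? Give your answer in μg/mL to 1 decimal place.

1.6 μg/mL

f = (1/2)^(τ/t½) = (1/2)^(114/38) ≈ 0.1250.
C₀ = D/Vd = 132/12 ≈ 11.000 μg/mL.
Before the 6th dose, 5 doses have been given. Superposition: Cmin = C₀·(f + f² + … + f^5).
≈ 11.000 × (0.1250 + 0.0156 + 0.0020 + 0.0002 + 0.0000) ≈ 11.000 × 0.1428 ≈ 1.571 μg/mL.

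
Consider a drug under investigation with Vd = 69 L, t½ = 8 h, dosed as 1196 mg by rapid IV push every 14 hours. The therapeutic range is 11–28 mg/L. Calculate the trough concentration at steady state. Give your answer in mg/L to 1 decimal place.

Over one 14-h interval, 14/8 ≈ 1.75 half-lives elapse, leaving f ≈ 0.2973 of each dose.
At steady state, accumulation factor R = 1/(1 − e^(−kτ)) ≈ 1.4231.
Single-dose peak C₀ = D/Vd = 1196/69 ≈ 17.333 mg/L.
Cmax,ss = C₀/(1 − f) ≈ 17.333/0.7027 ≈ 24.666 mg/L.
One interval later, Cmin,ss = Cmax,ss·e^(−kτ) ≈ 24.666 × 0.2973 ≈ 7.333 mg/L.
Trough 7.3 mg/L vs MEC 11 mg/L: subtherapeutic.

7.3 mg/L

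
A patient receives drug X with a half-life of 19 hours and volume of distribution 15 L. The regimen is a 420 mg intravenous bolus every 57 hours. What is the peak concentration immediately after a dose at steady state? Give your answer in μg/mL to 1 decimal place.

32.0 μg/mL

τ = 57 h = 3 half-lives, so f = (1/2)^3 = 0.125.
At steady state, R = 1/(1 − 0.125) = 8/7.
Single-dose peak C₀ = D/Vd = 420/15 = 28 μg/mL.
Steady-state peak Cmax,ss = C₀·R = 28 × 8/7 ≈ 32.000 μg/mL.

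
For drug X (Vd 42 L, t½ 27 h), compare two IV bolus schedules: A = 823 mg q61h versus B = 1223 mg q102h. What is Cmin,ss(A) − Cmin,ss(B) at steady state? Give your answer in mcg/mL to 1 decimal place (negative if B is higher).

2.9 mcg/mL

Regimen A: f = (1/2)^(61/27) ≈ 0.2089; Cmin,ss = (823/42)·f/(1−f) ≈ 5.174 mcg/mL.
Regimen B: f = (1/2)^(102/27) ≈ 0.0729; Cmin,ss = (1223/42)·f/(1−f) ≈ 2.290 mcg/mL.
Difference ≈ 5.174 − 2.290 ≈ 2.884 mcg/mL.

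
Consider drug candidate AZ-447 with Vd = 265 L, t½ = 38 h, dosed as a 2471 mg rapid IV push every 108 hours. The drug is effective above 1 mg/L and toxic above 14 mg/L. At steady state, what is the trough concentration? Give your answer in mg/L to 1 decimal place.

τ/t½ = 108/38 ≈ 2.8421, so fraction remaining f = (1/2)^(108/38) ≈ 0.1395.
Each bolus raises the concentration by D/Vd = 2471/265 ≈ 9.325 mg/L.
Steady-state trough Cmin,ss = C₀·f/(1−f) ≈ 9.325 × 0.1395/0.8605 ≈ 1.512 mg/L.
Trough 1.5 mg/L vs MEC 1 mg/L: adequate.

1.5 mg/L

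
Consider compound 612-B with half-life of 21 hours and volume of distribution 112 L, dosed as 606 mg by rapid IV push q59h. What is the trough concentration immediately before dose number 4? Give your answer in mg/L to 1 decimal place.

f = (1/2)^(τ/t½) = (1/2)^(59/21) ≈ 0.1426.
C₀ = D/Vd = 606/112 ≈ 5.411 mg/L.
Before the 4th dose, 3 doses have been given. Superposition: Cmin = C₀·(f + f² + … + f^3).
≈ 5.411 × (0.1426 + 0.0203 + 0.0029) ≈ 5.411 × 0.1658 ≈ 0.897 mg/L.

0.9 mg/L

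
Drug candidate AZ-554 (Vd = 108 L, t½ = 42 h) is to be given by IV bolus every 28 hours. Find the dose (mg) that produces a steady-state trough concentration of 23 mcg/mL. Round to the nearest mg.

1459 mg

τ/t½ = 28/42 ≈ 0.66667, so f = (1/2)^(28/42) ≈ 0.629961.
Cmin,ss = (D/Vd)·f/(1−f), so D = Cmin,ss·Vd·(1−f)/f.
D = 23 × 108 × (1−f)/f ≈ 23 × 108 × 0.58740 ≈ 1459.10 mg.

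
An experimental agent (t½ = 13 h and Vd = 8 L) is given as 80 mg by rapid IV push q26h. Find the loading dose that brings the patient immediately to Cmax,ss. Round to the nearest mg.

f = (1/2)^(26/13) ≈ 0.250000; accumulation ratio R = 1/(1−f) ≈ 1.33333.
Loading dose to hit Cmax,ss on first dose: D_load = D_maint·R ≈ 80 × 1.33333 ≈ 106.67 mg.

107 mg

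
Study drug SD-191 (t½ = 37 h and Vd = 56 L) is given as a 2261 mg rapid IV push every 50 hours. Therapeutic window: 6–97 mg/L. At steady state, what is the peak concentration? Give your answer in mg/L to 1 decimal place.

66.4 mg/L

τ/t½ = 50/37 ≈ 1.3514, so fraction remaining f = (1/2)^(50/37) ≈ 0.3919.
At steady state, accumulation factor R = 1/(1 − e^(−kτ)) ≈ 1.6445.
Each bolus raises the concentration by D/Vd = 2261/56 ≈ 40.375 mg/L.
Steady-state peak Cmax,ss = C₀·R ≈ 40.375 × 1.6445 ≈ 66.397 mg/L.
Peak 66.4 mg/L vs MTC 97 mg/L: below toxic threshold.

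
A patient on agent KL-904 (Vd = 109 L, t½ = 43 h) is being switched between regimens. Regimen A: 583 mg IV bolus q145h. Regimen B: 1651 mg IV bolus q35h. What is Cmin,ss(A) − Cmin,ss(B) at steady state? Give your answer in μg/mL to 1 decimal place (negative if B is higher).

-19.4 μg/mL

Regimen A: f = (1/2)^(145/43) ≈ 0.0966; Cmin,ss = (583/109)·f/(1−f) ≈ 0.572 μg/mL.
Regimen B: f = (1/2)^(35/43) ≈ 0.5688; Cmin,ss = (1651/109)·f/(1−f) ≈ 19.980 μg/mL.
Difference ≈ 0.572 − 19.980 ≈ -19.408 μg/mL.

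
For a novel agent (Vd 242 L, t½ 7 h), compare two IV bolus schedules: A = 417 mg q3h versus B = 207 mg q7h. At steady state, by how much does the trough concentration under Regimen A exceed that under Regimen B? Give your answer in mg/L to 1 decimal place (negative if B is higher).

4.1 mg/L

Regimen A: f = (1/2)^(3/7) ≈ 0.7430; Cmin,ss = (417/242)·f/(1−f) ≈ 4.982 mg/L.
Regimen B: f = (1/2)^(7/7) ≈ 0.5000; Cmin,ss = (207/242)·f/(1−f) ≈ 0.855 mg/L.
Difference ≈ 4.982 − 0.855 ≈ 4.127 mg/L.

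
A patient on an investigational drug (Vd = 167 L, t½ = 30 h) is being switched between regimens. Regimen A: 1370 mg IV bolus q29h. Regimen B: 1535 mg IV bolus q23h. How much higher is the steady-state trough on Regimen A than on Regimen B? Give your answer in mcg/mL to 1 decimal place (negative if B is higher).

Regimen A: f = (1/2)^(29/30) ≈ 0.5117; Cmin,ss = (1370/167)·f/(1−f) ≈ 8.597 mcg/mL.
Regimen B: f = (1/2)^(23/30) ≈ 0.5878; Cmin,ss = (1535/167)·f/(1−f) ≈ 13.107 mcg/mL.
Difference ≈ 8.597 − 13.107 ≈ -4.510 mcg/mL.

-4.5 mcg/mL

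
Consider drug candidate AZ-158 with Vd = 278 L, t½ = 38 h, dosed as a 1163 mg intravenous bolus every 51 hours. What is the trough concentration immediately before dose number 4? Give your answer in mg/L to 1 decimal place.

f = (1/2)^(τ/t½) = (1/2)^(51/38) ≈ 0.3944.
C₀ = D/Vd = 1163/278 ≈ 4.183 mg/L.
Before the 4th dose, 3 doses have been given. Superposition: Cmin = C₀·(f + f² + … + f^3).
≈ 4.183 × (0.3944 + 0.1556 + 0.0613) ≈ 4.183 × 0.6113 ≈ 2.557 mg/L.

2.6 mg/L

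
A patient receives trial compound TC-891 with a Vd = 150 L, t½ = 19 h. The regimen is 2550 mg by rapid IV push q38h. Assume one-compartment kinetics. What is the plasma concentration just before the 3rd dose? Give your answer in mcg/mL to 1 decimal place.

5.3 mcg/mL

f = (1/2)^(τ/t½) = (1/2)^(38/19) ≈ 0.2500.
C₀ = D/Vd = 2550/150 ≈ 17.000 mcg/mL.
Before the 3rd dose, 2 doses have been given. Superposition: Cmin = C₀·(f + f²).
≈ 17.000 × (0.2500 + 0.0625) ≈ 17.000 × 0.3125 ≈ 5.312 mcg/mL.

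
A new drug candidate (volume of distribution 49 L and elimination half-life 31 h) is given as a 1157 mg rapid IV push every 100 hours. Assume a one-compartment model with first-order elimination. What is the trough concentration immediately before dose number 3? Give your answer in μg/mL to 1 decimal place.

2.8 μg/mL

f = (1/2)^(τ/t½) = (1/2)^(100/31) ≈ 0.1069.
C₀ = D/Vd = 1157/49 ≈ 23.612 μg/mL.
Before the 3rd dose, 2 doses have been given. Superposition: Cmin = C₀·(f + f²).
≈ 23.612 × (0.1069 + 0.0114) ≈ 23.612 × 0.1183 ≈ 2.793 μg/mL.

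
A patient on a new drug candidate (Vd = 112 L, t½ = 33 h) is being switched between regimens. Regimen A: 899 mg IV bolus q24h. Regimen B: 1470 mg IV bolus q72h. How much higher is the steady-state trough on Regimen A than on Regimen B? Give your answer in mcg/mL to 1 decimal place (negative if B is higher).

8.5 mcg/mL

Regimen A: f = (1/2)^(24/33) ≈ 0.6040; Cmin,ss = (899/112)·f/(1−f) ≈ 12.243 mcg/mL.
Regimen B: f = (1/2)^(72/33) ≈ 0.2204; Cmin,ss = (1470/112)·f/(1−f) ≈ 3.711 mcg/mL.
Difference ≈ 12.243 − 3.711 ≈ 8.532 mcg/mL.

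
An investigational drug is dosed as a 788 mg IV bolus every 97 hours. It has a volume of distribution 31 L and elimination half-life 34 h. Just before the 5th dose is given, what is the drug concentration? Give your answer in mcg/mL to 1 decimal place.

f = (1/2)^(τ/t½) = (1/2)^(97/34) ≈ 0.1384.
C₀ = D/Vd = 788/31 ≈ 25.419 mcg/mL.
Before the 5th dose, 4 doses have been given. Superposition: Cmin = C₀·(f + f² + … + f^4).
≈ 25.419 × (0.1384 + 0.0192 + 0.0027 + 0.0004) ≈ 25.419 × 0.1607 ≈ 4.085 mcg/mL.

4.1 mcg/mL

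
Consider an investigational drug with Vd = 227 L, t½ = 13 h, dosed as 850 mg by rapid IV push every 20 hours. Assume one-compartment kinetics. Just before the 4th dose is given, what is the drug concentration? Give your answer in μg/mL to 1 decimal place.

f = (1/2)^(τ/t½) = (1/2)^(20/13) ≈ 0.3443.
C₀ = D/Vd = 850/227 ≈ 3.744 μg/mL.
Before the 4th dose, 3 doses have been given. Superposition: Cmin = C₀·(f + f² + … + f^3).
≈ 3.744 × (0.3443 + 0.1185 + 0.0408) ≈ 3.744 × 0.5036 ≈ 1.885 μg/mL.

1.9 μg/mL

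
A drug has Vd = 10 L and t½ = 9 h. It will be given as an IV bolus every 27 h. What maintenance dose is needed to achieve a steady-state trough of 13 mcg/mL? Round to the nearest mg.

τ/t½ = 27/9 ≈ 3, so f = (1/2)^(27/9) ≈ 0.125000.
Cmin,ss = (D/Vd)·f/(1−f), so D = Cmin,ss·Vd·(1−f)/f.
D = 13 × 10 × (1−f)/f ≈ 13 × 10 × 7.00000 ≈ 910.00 mg.

910 mg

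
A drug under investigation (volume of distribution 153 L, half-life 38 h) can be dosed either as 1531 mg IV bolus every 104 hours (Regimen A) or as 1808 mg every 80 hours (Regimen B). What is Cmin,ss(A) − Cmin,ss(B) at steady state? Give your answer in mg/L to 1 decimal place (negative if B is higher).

-1.8 mg/L

Regimen A: f = (1/2)^(104/38) ≈ 0.1500; Cmin,ss = (1531/153)·f/(1−f) ≈ 1.766 mg/L.
Regimen B: f = (1/2)^(80/38) ≈ 0.2324; Cmin,ss = (1808/153)·f/(1−f) ≈ 3.578 mg/L.
Difference ≈ 1.766 − 3.578 ≈ -1.812 mg/L.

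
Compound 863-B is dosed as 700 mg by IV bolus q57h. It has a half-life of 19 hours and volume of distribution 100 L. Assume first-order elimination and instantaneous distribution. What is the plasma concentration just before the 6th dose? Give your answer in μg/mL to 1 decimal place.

f = (1/2)^(τ/t½) = (1/2)^(57/19) ≈ 0.1250.
C₀ = D/Vd = 700/100 ≈ 7.000 μg/mL.
Before the 6th dose, 5 doses have been given. Superposition: Cmin = C₀·(f + f² + … + f^5).
≈ 7.000 × (0.1250 + 0.0156 + 0.0020 + 0.0002 + 0.0000) ≈ 7.000 × 0.1428 ≈ 1.000 μg/mL.

1.0 μg/mL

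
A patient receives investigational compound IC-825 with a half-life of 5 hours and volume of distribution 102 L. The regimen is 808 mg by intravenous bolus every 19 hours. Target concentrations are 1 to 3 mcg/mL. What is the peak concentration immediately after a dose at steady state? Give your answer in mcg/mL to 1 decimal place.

8.5 mcg/mL

Over one 19-h interval, 19/5 ≈ 3.8 half-lives elapse, leaving f ≈ 0.0718 of each dose.
Accumulation ratio R = 1/(1 − f) ≈ 1/0.9282 ≈ 1.0774.
Single-dose peak C₀ = D/Vd = 808/102 ≈ 7.922 mcg/mL.
Steady-state peak Cmax,ss = C₀·R ≈ 7.922 × 1.0774 ≈ 8.535 mcg/mL.
Peak 8.5 mcg/mL vs MTC 3 mcg/mL: exceeds toxic threshold.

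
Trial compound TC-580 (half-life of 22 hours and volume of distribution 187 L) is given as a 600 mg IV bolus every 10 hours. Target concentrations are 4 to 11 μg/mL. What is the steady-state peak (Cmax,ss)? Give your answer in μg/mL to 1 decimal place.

τ/t½ = 10/22 ≈ 0.45455, so fraction remaining f = (1/2)^(10/22) ≈ 0.7297.
At steady state, accumulation factor R = 1/(1 − e^(−kτ)) ≈ 3.6996.
Single-dose peak C₀ = D/Vd = 600/187 ≈ 3.209 μg/mL.
Steady-state peak Cmax,ss = C₀·R ≈ 3.209 × 3.6996 ≈ 11.872 μg/mL.
Peak 11.9 μg/mL vs MTC 11 μg/mL: exceeds toxic threshold.

11.9 μg/mL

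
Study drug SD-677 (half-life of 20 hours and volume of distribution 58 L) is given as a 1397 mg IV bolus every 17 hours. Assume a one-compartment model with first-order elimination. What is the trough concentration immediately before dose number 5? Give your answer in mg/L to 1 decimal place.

27.2 mg/L

f = (1/2)^(τ/t½) = (1/2)^(17/20) ≈ 0.5548.
C₀ = D/Vd = 1397/58 ≈ 24.086 mg/L.
Before the 5th dose, 4 doses have been given. Superposition: Cmin = C₀·(f + f² + … + f^4).
≈ 24.086 × (0.5548 + 0.3078 + 0.1708 + 0.0947) ≈ 24.086 × 1.1281 ≈ 27.171 mg/L.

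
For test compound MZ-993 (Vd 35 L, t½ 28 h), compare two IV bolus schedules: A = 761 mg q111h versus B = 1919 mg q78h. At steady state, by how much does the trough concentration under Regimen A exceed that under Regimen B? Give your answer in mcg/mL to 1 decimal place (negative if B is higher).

-7.8 mcg/mL

Regimen A: f = (1/2)^(111/28) ≈ 0.0641; Cmin,ss = (761/35)·f/(1−f) ≈ 1.489 mcg/mL.
Regimen B: f = (1/2)^(78/28) ≈ 0.1450; Cmin,ss = (1919/35)·f/(1−f) ≈ 9.298 mcg/mL.
Difference ≈ 1.489 − 9.298 ≈ -7.809 mcg/mL.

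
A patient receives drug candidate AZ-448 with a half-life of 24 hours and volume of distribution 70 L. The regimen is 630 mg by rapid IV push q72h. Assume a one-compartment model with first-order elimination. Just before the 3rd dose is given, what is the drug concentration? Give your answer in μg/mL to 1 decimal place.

f = (1/2)^(τ/t½) = (1/2)^(72/24) ≈ 0.1250.
C₀ = D/Vd = 630/70 ≈ 9.000 μg/mL.
Before the 3rd dose, 2 doses have been given. Superposition: Cmin = C₀·(f + f²).
≈ 9.000 × (0.1250 + 0.0156) ≈ 9.000 × 0.1406 ≈ 1.265 μg/mL.

1.3 μg/mL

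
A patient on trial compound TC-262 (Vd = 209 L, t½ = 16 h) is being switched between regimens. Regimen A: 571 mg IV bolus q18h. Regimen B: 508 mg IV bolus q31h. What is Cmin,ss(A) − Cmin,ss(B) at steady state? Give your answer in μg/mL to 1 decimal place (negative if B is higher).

1.5 μg/mL

Regimen A: f = (1/2)^(18/16) ≈ 0.4585; Cmin,ss = (571/209)·f/(1−f) ≈ 2.313 μg/mL.
Regimen B: f = (1/2)^(31/16) ≈ 0.2611; Cmin,ss = (508/209)·f/(1−f) ≈ 0.859 μg/mL.
Difference ≈ 2.313 − 0.859 ≈ 1.454 μg/mL.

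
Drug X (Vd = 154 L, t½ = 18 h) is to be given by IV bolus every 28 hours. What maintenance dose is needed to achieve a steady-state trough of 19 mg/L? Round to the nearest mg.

5675 mg

τ/t½ = 28/18 ≈ 1.5556, so f = (1/2)^(28/18) ≈ 0.340198.
Cmin,ss = (D/Vd)·f/(1−f), so D = Cmin,ss·Vd·(1−f)/f.
D = 19 × 154 × (1−f)/f ≈ 19 × 154 × 1.93946 ≈ 5674.86 mg.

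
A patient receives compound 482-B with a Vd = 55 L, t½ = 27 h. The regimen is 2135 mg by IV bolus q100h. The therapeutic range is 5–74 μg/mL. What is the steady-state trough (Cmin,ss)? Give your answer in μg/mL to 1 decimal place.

3.2 μg/mL

Over one 100-h interval, 100/27 ≈ 3.7037 half-lives elapse, leaving f ≈ 0.0767 of each dose.
At steady state, accumulation factor R = 1/(1 − e^(−kτ)) ≈ 1.0831.
Single-dose peak C₀ = D/Vd = 2135/55 ≈ 38.818 μg/mL.
Cmax,ss = C₀/(1 − f) ≈ 38.818/0.9233 ≈ 42.043 μg/mL.
Steady-state trough Cmin,ss = Cmax,ss·f ≈ 42.043 × 0.0767 ≈ 3.225 μg/mL.
Trough 3.2 μg/mL vs MEC 5 μg/mL: subtherapeutic.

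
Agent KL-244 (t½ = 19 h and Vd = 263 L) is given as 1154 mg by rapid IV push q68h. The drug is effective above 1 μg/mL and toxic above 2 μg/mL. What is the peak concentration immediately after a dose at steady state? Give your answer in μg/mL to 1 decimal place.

k = ln2/t½ = ln2/19 ≈ 0.036481 h⁻¹; fraction remaining f = e^(−kτ) = e^(−0.036481×68) ≈ 0.0837.
At steady state, accumulation factor R = 1/(1 − e^(−kτ)) ≈ 1.0913.
Each bolus raises the concentration by D/Vd = 1154/263 ≈ 4.388 μg/mL.
Steady-state peak Cmax,ss = C₀·R ≈ 4.388 × 1.0913 ≈ 4.789 μg/mL.
Peak 4.8 μg/mL vs MTC 2 μg/mL: exceeds toxic threshold.

4.8 μg/mL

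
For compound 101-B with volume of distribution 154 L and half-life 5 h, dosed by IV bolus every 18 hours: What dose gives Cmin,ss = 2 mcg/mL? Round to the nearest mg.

3427 mg

τ/t½ = 18/5 ≈ 3.6, so f = (1/2)^(18/5) ≈ 0.082469.
Cmin,ss = (D/Vd)·f/(1−f), so D = Cmin,ss·Vd·(1−f)/f.
D = 2 × 154 × (1−f)/f ≈ 2 × 154 × 11.12577 ≈ 3426.74 mg.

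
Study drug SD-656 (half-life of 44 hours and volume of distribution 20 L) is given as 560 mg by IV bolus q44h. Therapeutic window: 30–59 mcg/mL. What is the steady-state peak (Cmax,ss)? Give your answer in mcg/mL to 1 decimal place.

56.0 mcg/mL

The dosing interval is 1 half-life, so f = 2^(−1) = 0.5.
At steady state, R = 1/(1 − 0.5) = 2/1.
Single-dose peak C₀ = D/Vd = 560/20 = 28 mcg/mL.
Steady-state peak Cmax,ss = C₀·R = 28 × 2/1 ≈ 56.000 mcg/mL.
Peak 56.0 mcg/mL vs MTC 59 mcg/mL: below toxic threshold.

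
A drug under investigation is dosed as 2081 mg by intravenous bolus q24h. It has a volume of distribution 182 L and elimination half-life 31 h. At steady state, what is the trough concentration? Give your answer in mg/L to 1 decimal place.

16.1 mg/L

τ/t½ = 24/31 ≈ 0.77419, so fraction remaining f = (1/2)^(24/31) ≈ 0.5847.
Accumulation ratio R = 1/(1 − f) ≈ 1/0.4153 ≈ 2.4079.
Each bolus raises the concentration by D/Vd = 2081/182 ≈ 11.434 mg/L.
Cmax,ss = C₀/(1 − f) ≈ 11.434/0.4153 ≈ 27.532 mg/L.
Steady-state trough Cmin,ss = Cmax,ss·f ≈ 27.532 × 0.5847 ≈ 16.098 mg/L.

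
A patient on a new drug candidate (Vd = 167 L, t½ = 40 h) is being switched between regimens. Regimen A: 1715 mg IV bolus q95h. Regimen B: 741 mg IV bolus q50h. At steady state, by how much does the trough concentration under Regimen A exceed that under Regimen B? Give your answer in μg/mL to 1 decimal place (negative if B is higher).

Regimen A: f = (1/2)^(95/40) ≈ 0.1928; Cmin,ss = (1715/167)·f/(1−f) ≈ 2.453 μg/mL.
Regimen B: f = (1/2)^(50/40) ≈ 0.4204; Cmin,ss = (741/167)·f/(1−f) ≈ 3.218 μg/mL.
Difference ≈ 2.453 − 3.218 ≈ -0.765 μg/mL.

-0.8 μg/mL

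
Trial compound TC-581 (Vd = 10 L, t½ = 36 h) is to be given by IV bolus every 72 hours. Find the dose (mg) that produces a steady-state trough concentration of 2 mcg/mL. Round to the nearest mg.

τ/t½ = 72/36 ≈ 2, so f = (1/2)^(72/36) ≈ 0.250000.
Cmin,ss = (D/Vd)·f/(1−f), so D = Cmin,ss·Vd·(1−f)/f.
D = 2 × 10 × (1−f)/f ≈ 2 × 10 × 3.00000 ≈ 60.00 mg.

60 mg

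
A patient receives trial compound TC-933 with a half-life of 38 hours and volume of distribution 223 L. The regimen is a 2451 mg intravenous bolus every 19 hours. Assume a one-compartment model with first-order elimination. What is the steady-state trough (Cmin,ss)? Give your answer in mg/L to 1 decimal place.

τ/t½ = 19/38 ≈ 0.5, so fraction remaining f = (1/2)^(19/38) ≈ 0.7071.
At steady state, accumulation factor R = 1/(1 − e^(−kτ)) ≈ 3.4141.
Each bolus raises the concentration by D/Vd = 2451/223 ≈ 10.991 mg/L.
Steady-state peak Cmax,ss = C₀·R ≈ 10.991 × 3.4141 ≈ 37.524 mg/L.
One interval later, Cmin,ss = Cmax,ss·e^(−kτ) ≈ 37.524 × 0.7071 ≈ 26.533 mg/L.

26.5 mg/L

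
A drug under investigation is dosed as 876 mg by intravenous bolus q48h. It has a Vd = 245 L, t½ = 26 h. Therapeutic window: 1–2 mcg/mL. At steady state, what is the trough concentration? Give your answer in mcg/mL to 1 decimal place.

1.4 mcg/mL

τ/t½ = 48/26 ≈ 1.8462, so fraction remaining f = (1/2)^(48/26) ≈ 0.2781.
Accumulation ratio R = 1/(1 − f) ≈ 1/0.7219 ≈ 1.3852.
Each bolus raises the concentration by D/Vd = 876/245 ≈ 3.576 mcg/mL.
Cmax,ss = C₀/(1 − f) ≈ 3.576/0.7219 ≈ 4.954 mcg/mL.
One interval later, Cmin,ss = Cmax,ss·e^(−kτ) ≈ 4.954 × 0.2781 ≈ 1.378 mcg/mL.
Trough 1.4 mcg/mL vs MEC 1 mcg/mL: adequate.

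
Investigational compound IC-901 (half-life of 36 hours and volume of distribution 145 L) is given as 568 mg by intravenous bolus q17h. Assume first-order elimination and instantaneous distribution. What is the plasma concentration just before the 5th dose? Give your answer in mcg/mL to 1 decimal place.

f = (1/2)^(τ/t½) = (1/2)^(17/36) ≈ 0.7209.
C₀ = D/Vd = 568/145 ≈ 3.917 mcg/mL.
Before the 5th dose, 4 doses have been given. Superposition: Cmin = C₀·(f + f² + … + f^4).
≈ 3.917 × (0.7209 + 0.5197 + 0.3746 + 0.2701) ≈ 3.917 × 1.8853 ≈ 7.385 mcg/mL.

7.4 mcg/mL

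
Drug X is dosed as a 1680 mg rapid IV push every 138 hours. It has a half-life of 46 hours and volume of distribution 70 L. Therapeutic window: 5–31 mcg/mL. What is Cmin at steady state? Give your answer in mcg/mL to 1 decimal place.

The dosing interval is 3 half-lives, so f = 2^(−3) = 0.125.
Accumulation ratio R = 1/(1 − f) = 1/0.875 = 8/7.
Single-dose peak C₀ = D/Vd = 1680/70 = 24 mcg/mL.
Steady-state peak Cmax,ss = C₀·R = 24 × 8/7 ≈ 27.429 mcg/mL.
Steady-state trough Cmin,ss = Cmax,ss·f ≈ 27.429 × 0.125 ≈ 3.429 mcg/mL.
Trough 3.4 mcg/mL vs MEC 5 mcg/mL: subtherapeutic.

3.4 mcg/mL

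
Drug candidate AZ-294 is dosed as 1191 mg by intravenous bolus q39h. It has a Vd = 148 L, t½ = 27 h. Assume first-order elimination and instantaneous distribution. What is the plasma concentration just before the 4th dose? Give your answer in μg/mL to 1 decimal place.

4.4 μg/mL

f = (1/2)^(τ/t½) = (1/2)^(39/27) ≈ 0.3674.
C₀ = D/Vd = 1191/148 ≈ 8.047 μg/mL.
Before the 4th dose, 3 doses have been given. Superposition: Cmin = C₀·(f + f² + … + f^3).
≈ 8.047 × (0.3674 + 0.1350 + 0.0496) ≈ 8.047 × 0.5520 ≈ 4.442 μg/mL.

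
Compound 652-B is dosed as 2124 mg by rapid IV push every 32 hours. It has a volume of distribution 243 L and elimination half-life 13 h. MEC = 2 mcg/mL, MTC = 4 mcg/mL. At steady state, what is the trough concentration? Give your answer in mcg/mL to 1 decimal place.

1.9 mcg/mL

τ/t½ = 32/13 ≈ 2.4615, so fraction remaining f = (1/2)^(32/13) ≈ 0.1816.
Accumulation ratio R = 1/(1 − f) ≈ 1/0.8184 ≈ 1.2219.
Each bolus raises the concentration by D/Vd = 2124/243 ≈ 8.741 mcg/mL.
Cmax,ss = C₀/(1 − f) ≈ 8.741/0.8184 ≈ 10.681 mcg/mL.
One interval later, Cmin,ss = Cmax,ss·e^(−kτ) ≈ 10.681 × 0.1816 ≈ 1.940 mcg/mL.
Trough 1.9 mcg/mL vs MEC 2 mcg/mL: subtherapeutic.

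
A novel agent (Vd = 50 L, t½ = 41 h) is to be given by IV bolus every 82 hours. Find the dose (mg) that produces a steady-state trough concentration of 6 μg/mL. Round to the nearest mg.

τ/t½ = 82/41 ≈ 2, so f = (1/2)^(82/41) ≈ 0.250000.
Cmin,ss = (D/Vd)·f/(1−f), so D = Cmin,ss·Vd·(1−f)/f.
D = 6 × 50 × (1−f)/f ≈ 6 × 50 × 3.00000 ≈ 900.00 mg.

900 mg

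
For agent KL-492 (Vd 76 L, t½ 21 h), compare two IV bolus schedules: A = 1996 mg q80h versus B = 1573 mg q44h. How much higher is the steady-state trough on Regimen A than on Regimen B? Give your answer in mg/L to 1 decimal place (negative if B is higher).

-4.3 mg/L

Regimen A: f = (1/2)^(80/21) ≈ 0.0713; Cmin,ss = (1996/76)·f/(1−f) ≈ 2.016 mg/L.
Regimen B: f = (1/2)^(44/21) ≈ 0.2340; Cmin,ss = (1573/76)·f/(1−f) ≈ 6.323 mg/L.
Difference ≈ 2.016 − 6.323 ≈ -4.307 mg/L.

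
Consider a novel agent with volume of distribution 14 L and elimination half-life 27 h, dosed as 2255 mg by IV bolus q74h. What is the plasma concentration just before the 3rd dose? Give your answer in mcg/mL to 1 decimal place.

27.7 mcg/mL

f = (1/2)^(τ/t½) = (1/2)^(74/27) ≈ 0.1496.
C₀ = D/Vd = 2255/14 ≈ 161.071 mcg/mL.
Before the 3rd dose, 2 doses have been given. Superposition: Cmin = C₀·(f + f²).
≈ 161.071 × (0.1496 + 0.0224) ≈ 161.071 × 0.1720 ≈ 27.704 mcg/mL.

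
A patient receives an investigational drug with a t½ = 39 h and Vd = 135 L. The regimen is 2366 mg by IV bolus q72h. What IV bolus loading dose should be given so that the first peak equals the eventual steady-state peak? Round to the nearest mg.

f = (1/2)^(72/39) ≈ 0.278133; accumulation ratio R = 1/(1−f) ≈ 1.38530.
Loading dose to hit Cmax,ss on first dose: D_load = D_maint·R ≈ 2366 × 1.38530 ≈ 3277.62 mg.

3278 mg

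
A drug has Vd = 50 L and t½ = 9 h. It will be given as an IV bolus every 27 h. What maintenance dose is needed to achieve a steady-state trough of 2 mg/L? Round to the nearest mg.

τ/t½ = 27/9 ≈ 3, so f = (1/2)^(27/9) ≈ 0.125000.
Cmin,ss = (D/Vd)·f/(1−f), so D = Cmin,ss·Vd·(1−f)/f.
D = 2 × 50 × (1−f)/f ≈ 2 × 50 × 7.00000 ≈ 700.00 mg.

700 mg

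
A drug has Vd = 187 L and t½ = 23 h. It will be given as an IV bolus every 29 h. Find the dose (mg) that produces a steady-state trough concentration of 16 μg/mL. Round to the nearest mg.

τ/t½ = 29/23 ≈ 1.2609, so f = (1/2)^(29/23) ≈ 0.417292.
Cmin,ss = (D/Vd)·f/(1−f), so D = Cmin,ss·Vd·(1−f)/f.
D = 16 × 187 × (1−f)/f ≈ 16 × 187 × 1.39640 ≈ 4178.03 mg.

4178 mg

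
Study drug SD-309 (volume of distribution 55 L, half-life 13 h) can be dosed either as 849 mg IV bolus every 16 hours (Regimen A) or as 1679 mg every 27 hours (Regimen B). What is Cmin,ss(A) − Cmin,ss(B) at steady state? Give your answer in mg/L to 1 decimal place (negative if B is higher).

Regimen A: f = (1/2)^(16/13) ≈ 0.4261; Cmin,ss = (849/55)·f/(1−f) ≈ 11.461 mg/L.
Regimen B: f = (1/2)^(27/13) ≈ 0.2370; Cmin,ss = (1679/55)·f/(1−f) ≈ 9.482 mg/L.
Difference ≈ 11.461 − 9.482 ≈ 1.979 mg/L.

2.0 mg/L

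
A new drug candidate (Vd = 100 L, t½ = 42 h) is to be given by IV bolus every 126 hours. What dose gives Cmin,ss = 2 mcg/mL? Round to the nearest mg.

τ/t½ = 126/42 ≈ 3, so f = (1/2)^(126/42) ≈ 0.125000.
Cmin,ss = (D/Vd)·f/(1−f), so D = Cmin,ss·Vd·(1−f)/f.
D = 2 × 100 × (1−f)/f ≈ 2 × 100 × 7.00000 ≈ 1400.00 mg.

1400 mg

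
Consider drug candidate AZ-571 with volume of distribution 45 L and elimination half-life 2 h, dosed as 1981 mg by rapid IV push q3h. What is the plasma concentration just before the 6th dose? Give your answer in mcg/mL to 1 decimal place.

23.9 mcg/mL

f = (1/2)^(τ/t½) = (1/2)^(3/2) ≈ 0.3536.
C₀ = D/Vd = 1981/45 ≈ 44.022 mcg/mL.
Before the 6th dose, 5 doses have been given. Superposition: Cmin = C₀·(f + f² + … + f^5).
≈ 44.022 × (0.3536 + 0.1250 + 0.0442 + 0.0156 + 0.0055) ≈ 44.022 × 0.5439 ≈ 23.944 mcg/mL.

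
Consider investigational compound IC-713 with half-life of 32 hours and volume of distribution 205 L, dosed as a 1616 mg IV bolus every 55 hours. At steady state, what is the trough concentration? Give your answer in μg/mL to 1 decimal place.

3.4 μg/mL

k = ln2/t½ = ln2/32 ≈ 0.021661 h⁻¹; fraction remaining f = e^(−kτ) = e^(−0.021661×55) ≈ 0.3038.
At steady state, accumulation factor R = 1/(1 − e^(−kτ)) ≈ 1.4364.
Single-dose peak C₀ = D/Vd = 1616/205 ≈ 7.883 μg/mL.
Steady-state peak Cmax,ss = C₀·R ≈ 7.883 × 1.4364 ≈ 11.323 μg/mL.
One interval later, Cmin,ss = Cmax,ss·e^(−kτ) ≈ 11.323 × 0.3038 ≈ 3.440 μg/mL.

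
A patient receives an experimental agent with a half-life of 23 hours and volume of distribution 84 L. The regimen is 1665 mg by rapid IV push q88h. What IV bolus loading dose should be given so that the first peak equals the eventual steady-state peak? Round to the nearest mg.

1791 mg

f = (1/2)^(88/23) ≈ 0.070507; accumulation ratio R = 1/(1−f) ≈ 1.07586.
Loading dose to hit Cmax,ss on first dose: D_load = D_maint·R ≈ 1665 × 1.07586 ≈ 1791.31 mg.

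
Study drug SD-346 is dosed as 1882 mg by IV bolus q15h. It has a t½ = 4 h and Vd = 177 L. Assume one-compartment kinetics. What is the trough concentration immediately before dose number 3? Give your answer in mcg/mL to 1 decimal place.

0.8 mcg/mL

f = (1/2)^(τ/t½) = (1/2)^(15/4) ≈ 0.0743.
C₀ = D/Vd = 1882/177 ≈ 10.633 mcg/mL.
Before the 3rd dose, 2 doses have been given. Superposition: Cmin = C₀·(f + f²).
≈ 10.633 × (0.0743 + 0.0055) ≈ 10.633 × 0.0798 ≈ 0.849 mcg/mL.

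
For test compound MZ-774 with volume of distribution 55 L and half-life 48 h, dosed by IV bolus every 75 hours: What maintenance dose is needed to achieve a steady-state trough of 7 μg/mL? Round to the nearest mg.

752 mg

τ/t½ = 75/48 ≈ 1.5625, so f = (1/2)^(75/48) ≈ 0.338564.
Cmin,ss = (D/Vd)·f/(1−f), so D = Cmin,ss·Vd·(1−f)/f.
D = 7 × 55 × (1−f)/f ≈ 7 × 55 × 1.95365 ≈ 752.16 mg.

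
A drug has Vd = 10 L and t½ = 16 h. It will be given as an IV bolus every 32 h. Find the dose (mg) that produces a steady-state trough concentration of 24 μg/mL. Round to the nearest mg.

τ/t½ = 32/16 ≈ 2, so f = (1/2)^(32/16) ≈ 0.250000.
Cmin,ss = (D/Vd)·f/(1−f), so D = Cmin,ss·Vd·(1−f)/f.
D = 24 × 10 × (1−f)/f ≈ 24 × 10 × 3.00000 ≈ 720.00 mg.

720 mg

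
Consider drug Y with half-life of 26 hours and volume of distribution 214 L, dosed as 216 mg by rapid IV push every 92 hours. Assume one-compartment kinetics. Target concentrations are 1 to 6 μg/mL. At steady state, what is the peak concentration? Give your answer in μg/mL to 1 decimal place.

1.1 μg/mL

Over one 92-h interval, 92/26 ≈ 3.5385 half-lives elapse, leaving f ≈ 0.0861 of each dose.
Accumulation ratio R = 1/(1 − f) ≈ 1/0.9139 ≈ 1.0942.
Single-dose peak C₀ = D/Vd = 216/214 ≈ 1.009 μg/mL.
Cmax,ss = C₀/(1 − f) ≈ 1.009/0.9139 ≈ 1.104 μg/mL.
Peak 1.1 μg/mL vs MTC 6 μg/mL: below toxic threshold.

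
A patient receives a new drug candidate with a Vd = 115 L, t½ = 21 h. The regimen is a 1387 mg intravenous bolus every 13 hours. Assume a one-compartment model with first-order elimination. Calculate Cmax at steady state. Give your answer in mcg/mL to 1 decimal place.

τ/t½ = 13/21 ≈ 0.61905, so fraction remaining f = (1/2)^(13/21) ≈ 0.6511.
At steady state, accumulation factor R = 1/(1 − e^(−kτ)) ≈ 2.8662.
Each bolus raises the concentration by D/Vd = 1387/115 ≈ 12.061 mcg/mL.
Steady-state peak Cmax,ss = C₀·R ≈ 12.061 × 2.8662 ≈ 34.569 mcg/mL.

34.6 mcg/mL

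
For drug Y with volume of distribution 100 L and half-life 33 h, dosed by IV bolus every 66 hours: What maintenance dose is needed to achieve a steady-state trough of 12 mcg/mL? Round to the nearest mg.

3600 mg

τ/t½ = 66/33 ≈ 2, so f = (1/2)^(66/33) ≈ 0.250000.
Cmin,ss = (D/Vd)·f/(1−f), so D = Cmin,ss·Vd·(1−f)/f.
D = 12 × 100 × (1−f)/f ≈ 12 × 100 × 3.00000 ≈ 3600.00 mg.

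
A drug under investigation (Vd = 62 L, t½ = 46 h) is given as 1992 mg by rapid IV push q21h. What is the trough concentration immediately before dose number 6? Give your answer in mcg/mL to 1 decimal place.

68.6 mcg/mL

f = (1/2)^(τ/t½) = (1/2)^(21/46) ≈ 0.7287.
C₀ = D/Vd = 1992/62 ≈ 32.129 mcg/mL.
Before the 6th dose, 5 doses have been given. Superposition: Cmin = C₀·(f + f² + … + f^5).
≈ 32.129 × (0.7287 + 0.5310 + 0.3869 + 0.2820 + 0.2055) ≈ 32.129 × 2.1341 ≈ 68.566 mcg/mL.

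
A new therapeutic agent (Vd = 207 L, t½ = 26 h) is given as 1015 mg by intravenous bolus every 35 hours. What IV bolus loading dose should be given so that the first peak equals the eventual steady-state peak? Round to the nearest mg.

f = (1/2)^(35/26) ≈ 0.393339; accumulation ratio R = 1/(1−f) ≈ 1.64837.
Loading dose to hit Cmax,ss on first dose: D_load = D_maint·R ≈ 1015 × 1.64837 ≈ 1673.10 mg.

1673 mg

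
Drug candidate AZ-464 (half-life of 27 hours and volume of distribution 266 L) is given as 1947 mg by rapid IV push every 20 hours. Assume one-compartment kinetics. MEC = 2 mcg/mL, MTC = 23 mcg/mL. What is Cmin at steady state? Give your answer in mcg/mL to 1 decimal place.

10.9 mcg/mL

τ/t½ = 20/27 ≈ 0.74074, so fraction remaining f = (1/2)^(20/27) ≈ 0.5984.
At steady state, accumulation factor R = 1/(1 − e^(−kτ)) ≈ 2.4900.
Single-dose peak C₀ = D/Vd = 1947/266 ≈ 7.320 mcg/mL.
Steady-state peak Cmax,ss = C₀·R ≈ 7.320 × 2.4900 ≈ 18.227 mcg/mL.
Steady-state trough Cmin,ss = Cmax,ss·f ≈ 18.227 × 0.5984 ≈ 10.907 mcg/mL.
Trough 10.9 mcg/mL vs MEC 2 mcg/mL: adequate.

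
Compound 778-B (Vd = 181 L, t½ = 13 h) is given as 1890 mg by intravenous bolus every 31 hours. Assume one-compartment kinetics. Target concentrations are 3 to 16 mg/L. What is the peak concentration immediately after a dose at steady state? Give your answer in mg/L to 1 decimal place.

12.9 mg/L

τ/t½ = 31/13 ≈ 2.3846, so fraction remaining f = (1/2)^(31/13) ≈ 0.1915.
At steady state, accumulation factor R = 1/(1 − e^(−kτ)) ≈ 1.2369.
Each bolus raises the concentration by D/Vd = 1890/181 ≈ 10.442 mg/L.
Steady-state peak Cmax,ss = C₀·R ≈ 10.442 × 1.2369 ≈ 12.916 mg/L.
Peak 12.9 mg/L vs MTC 16 mg/L: below toxic threshold.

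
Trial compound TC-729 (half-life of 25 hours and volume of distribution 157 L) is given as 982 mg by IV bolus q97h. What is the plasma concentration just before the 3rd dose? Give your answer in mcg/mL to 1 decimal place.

f = (1/2)^(τ/t½) = (1/2)^(97/25) ≈ 0.0679.
C₀ = D/Vd = 982/157 ≈ 6.255 mcg/mL.
Before the 3rd dose, 2 doses have been given. Superposition: Cmin = C₀·(f + f²).
≈ 6.255 × (0.0679 + 0.0046) ≈ 6.255 × 0.0725 ≈ 0.453 mcg/mL.

0.5 mcg/mL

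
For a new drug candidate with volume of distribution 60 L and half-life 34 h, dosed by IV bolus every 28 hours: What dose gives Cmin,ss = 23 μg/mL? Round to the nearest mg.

1062 mg

τ/t½ = 28/34 ≈ 0.82353, so f = (1/2)^(28/34) ≈ 0.565058.
Cmin,ss = (D/Vd)·f/(1−f), so D = Cmin,ss·Vd·(1−f)/f.
D = 23 × 60 × (1−f)/f ≈ 23 × 60 × 0.76973 ≈ 1062.23 mg.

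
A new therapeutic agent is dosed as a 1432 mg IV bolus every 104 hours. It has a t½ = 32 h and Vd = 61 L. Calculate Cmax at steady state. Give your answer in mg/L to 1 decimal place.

τ/t½ = 104/32 ≈ 3.25, so fraction remaining f = (1/2)^(104/32) ≈ 0.1051.
Accumulation ratio R = 1/(1 − f) ≈ 1/0.8949 ≈ 1.1174.
Each bolus raises the concentration by D/Vd = 1432/61 ≈ 23.475 mg/L.
Steady-state peak Cmax,ss = C₀·R ≈ 23.475 × 1.1174 ≈ 26.231 mg/L.

26.2 mg/L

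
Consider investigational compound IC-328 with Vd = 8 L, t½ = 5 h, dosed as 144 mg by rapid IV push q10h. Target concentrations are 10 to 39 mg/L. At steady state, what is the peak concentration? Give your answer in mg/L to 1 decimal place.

The dosing interval is 2 half-lives, so f = 2^(−2) = 0.25.
Accumulation ratio R = 1/(1 − f) = 1/0.75 = 4/3.
Single-dose peak C₀ = D/Vd = 144/8 = 18 mg/L.
Steady-state peak Cmax,ss = C₀·R = 18 × 4/3 ≈ 24.000 mg/L.
Peak 24.0 mg/L vs MTC 39 mg/L: below toxic threshold.

24.0 mg/L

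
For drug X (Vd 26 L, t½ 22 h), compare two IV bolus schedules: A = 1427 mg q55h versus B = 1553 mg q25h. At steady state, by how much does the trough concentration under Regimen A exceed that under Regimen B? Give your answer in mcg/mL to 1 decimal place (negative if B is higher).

-38.1 mcg/mL

Regimen A: f = (1/2)^(55/22) ≈ 0.1768; Cmin,ss = (1427/26)·f/(1−f) ≈ 11.788 mcg/mL.
Regimen B: f = (1/2)^(25/22) ≈ 0.4549; Cmin,ss = (1553/26)·f/(1−f) ≈ 49.847 mcg/mL.
Difference ≈ 11.788 − 49.847 ≈ -38.059 mcg/mL.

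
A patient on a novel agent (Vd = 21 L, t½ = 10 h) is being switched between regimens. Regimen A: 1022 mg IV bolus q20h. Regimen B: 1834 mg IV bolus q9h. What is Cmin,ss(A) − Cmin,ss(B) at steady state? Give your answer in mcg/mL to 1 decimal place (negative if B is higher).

Regimen A: f = (1/2)^(20/10) ≈ 0.2500; Cmin,ss = (1022/21)·f/(1−f) ≈ 16.222 mcg/mL.
Regimen B: f = (1/2)^(9/10) ≈ 0.5359; Cmin,ss = (1834/21)·f/(1−f) ≈ 100.845 mcg/mL.
Difference ≈ 16.222 − 100.845 ≈ -84.623 mcg/mL.

-84.6 mcg/mL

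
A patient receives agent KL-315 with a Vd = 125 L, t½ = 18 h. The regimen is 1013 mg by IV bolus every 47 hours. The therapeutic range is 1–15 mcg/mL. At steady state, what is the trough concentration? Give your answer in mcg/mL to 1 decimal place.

k = ln2/t½ = ln2/18 ≈ 0.038508 h⁻¹; fraction remaining f = e^(−kτ) = e^(−0.038508×47) ≈ 0.1637.
Accumulation ratio R = 1/(1 − f) ≈ 1/0.8363 ≈ 1.1957.
Single-dose peak C₀ = D/Vd = 1013/125 ≈ 8.104 mcg/mL.
Steady-state peak Cmax,ss = C₀·R ≈ 8.104 × 1.1957 ≈ 9.690 mcg/mL.
Steady-state trough Cmin,ss = Cmax,ss·f ≈ 9.690 × 0.1637 ≈ 1.586 mcg/mL.
Trough 1.6 mcg/mL vs MEC 1 mcg/mL: adequate.

1.6 mcg/mL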